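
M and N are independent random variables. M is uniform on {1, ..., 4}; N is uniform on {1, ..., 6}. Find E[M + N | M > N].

5

Outcomes with M > N: (2,1), (3,1), (3,2), (4,1), (4,2), (4,3), each with probability 1/24.
E[M + N | M > N] = (3 + 4 + 5 + 5 + 6 + 7) / 6 = 5.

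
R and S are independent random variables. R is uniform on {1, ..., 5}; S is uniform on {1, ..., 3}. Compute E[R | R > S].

35/9

Outcomes with R > S: (2,1), (3,1), (3,2), (4,1), (4,2), (4,3), (5,1), (5,2), (5,3), each with probability 1/15.
E[R | R > S] = (2 + 3 + 3 + 4 + 4 + 4 + 5 + 5 + 5) / 9 = 35/9.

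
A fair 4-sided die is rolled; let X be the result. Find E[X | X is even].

3

Given X is even, X is equally likely to be any of {2, 4}.
E[X | X is even] = (2 + 4) / 2 = 3.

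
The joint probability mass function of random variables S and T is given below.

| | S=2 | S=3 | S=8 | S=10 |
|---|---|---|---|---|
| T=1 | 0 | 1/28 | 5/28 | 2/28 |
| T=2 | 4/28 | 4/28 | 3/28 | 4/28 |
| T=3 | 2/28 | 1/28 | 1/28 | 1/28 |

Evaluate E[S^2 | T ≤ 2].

P(T ≤ 2) = 23/28.
Σ S^2·P over the event = 4·(4/28) + 9·(1/28) + 9·(4/28) + 64·(5/28) + 64·(3/28) + 100·(2/28) + 100·(4/28) = 1173/28.
E[S^2 | T ≤ 2] = (1173/28) / (23/28) = 51.

51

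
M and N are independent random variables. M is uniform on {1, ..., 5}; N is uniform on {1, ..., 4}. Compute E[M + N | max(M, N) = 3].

24/5

Outcomes with max(M, N) = 3: (1,3), (2,3), (3,1), (3,2), (3,3), each with probability 1/20.
E[M + N | max(M, N) = 3] = (4 + 5 + 4 + 5 + 6) / 5 = 24/5.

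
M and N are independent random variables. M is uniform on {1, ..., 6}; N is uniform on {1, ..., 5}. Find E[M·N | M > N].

35/3

P(M > N) = 1/2.
Summing MN·P(x,y) over outcomes with M > N gives 35/6.
E[M·N | M > N] = (35/6) / (1/2) = 35/3.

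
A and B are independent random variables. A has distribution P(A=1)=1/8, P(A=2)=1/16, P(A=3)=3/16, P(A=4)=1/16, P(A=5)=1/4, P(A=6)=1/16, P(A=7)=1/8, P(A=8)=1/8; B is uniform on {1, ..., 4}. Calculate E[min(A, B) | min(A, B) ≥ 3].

44/13

P(min(A, B) ≥ 3) = 13/32.
Summing min(A,B)·P(x,y) over outcomes with min(A, B) ≥ 3 gives 11/8.
E[min(A, B) | min(A, B) ≥ 3] = (11/8) / (13/32) = 44/13.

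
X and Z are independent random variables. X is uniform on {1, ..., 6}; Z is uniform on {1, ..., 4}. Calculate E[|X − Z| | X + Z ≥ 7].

P(X + Z ≥ 7) = 5/12.
Summing |X−Z|·P(x,y) over outcomes with X + Z ≥ 7 gives 11/12.
E[|X − Z| | X + Z ≥ 7] = (11/12) / (5/12) = 11/5.

11/5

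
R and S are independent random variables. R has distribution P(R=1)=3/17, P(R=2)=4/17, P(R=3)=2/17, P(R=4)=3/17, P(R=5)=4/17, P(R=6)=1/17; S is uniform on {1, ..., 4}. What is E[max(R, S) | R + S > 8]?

16/3

P(R + S > 8) = 3/34.
Summing max(R,S)·P(x,y) over outcomes with R + S > 8 gives 8/17.
E[max(R, S) | R + S > 8] = (8/17) / (3/34) = 16/3.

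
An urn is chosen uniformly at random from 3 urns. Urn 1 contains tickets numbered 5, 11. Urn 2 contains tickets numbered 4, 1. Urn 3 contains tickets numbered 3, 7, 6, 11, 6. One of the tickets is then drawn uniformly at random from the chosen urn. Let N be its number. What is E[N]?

57/10

E[N | urn 1] = (5+11)/2 = 8.
E[N | urn 2] = (4+1)/2 = 5/2.
E[N | urn 3] = (3+7+6+11+6)/5 = 33/5.
By the law of total expectation,
E[N] = (1/3)·(8) + (1/3)·(5/2) + (1/3)·(33/5) = 57/10.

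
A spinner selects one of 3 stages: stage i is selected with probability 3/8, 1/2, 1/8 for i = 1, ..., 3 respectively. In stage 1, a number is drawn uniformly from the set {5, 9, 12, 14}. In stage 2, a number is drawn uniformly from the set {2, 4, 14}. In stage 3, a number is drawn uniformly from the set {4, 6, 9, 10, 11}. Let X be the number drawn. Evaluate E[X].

97/12

E[X | stage 1] = (5+9+12+14)/4 = 10.
E[X | stage 2] = (2+4+14)/3 = 20/3.
E[X | stage 3] = (4+6+9+10+11)/5 = 8.
By the law of total expectation,
E[X] = (3/8)·(10) + (1/2)·(20/3) + (1/8)·(8) = 97/12.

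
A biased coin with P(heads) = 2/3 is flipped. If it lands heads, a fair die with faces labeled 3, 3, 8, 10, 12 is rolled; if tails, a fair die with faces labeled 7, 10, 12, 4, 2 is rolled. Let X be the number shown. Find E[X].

E[X | heads] = (3+3+8+10+12)/5 = 36/5.
E[X | tails] = (7+10+12+4+2)/5 = 7.
E[X] = (2/3)·(36/5) + (1/3)·(7) = 107/15.

107/15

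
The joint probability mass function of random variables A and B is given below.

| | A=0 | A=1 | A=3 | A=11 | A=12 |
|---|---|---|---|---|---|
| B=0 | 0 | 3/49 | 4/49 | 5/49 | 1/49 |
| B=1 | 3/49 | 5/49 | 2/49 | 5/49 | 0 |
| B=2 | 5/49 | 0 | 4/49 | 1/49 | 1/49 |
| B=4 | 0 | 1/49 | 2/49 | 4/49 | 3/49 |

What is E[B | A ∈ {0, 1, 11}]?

45/32

P(A ∈ {0, 1, 11}) = 32/49.
Summing B·P(A=x,B=y) over the conditioning event gives 45/49.
E[B | A ∈ {0, 1, 11}] = (45/49) / (32/49) = 45/32.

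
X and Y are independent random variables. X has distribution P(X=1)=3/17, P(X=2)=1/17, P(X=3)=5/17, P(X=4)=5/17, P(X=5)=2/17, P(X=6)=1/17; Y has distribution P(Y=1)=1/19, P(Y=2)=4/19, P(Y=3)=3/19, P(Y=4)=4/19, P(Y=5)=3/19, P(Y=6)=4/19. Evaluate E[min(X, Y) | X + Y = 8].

159/49

P(X + Y = 8) = 49/323.
Summing min(X,Y)·P(x,y) over outcomes with X + Y = 8 gives 159/323.
E[min(X, Y) | X + Y = 8] = (159/323) / (49/323) = 159/49.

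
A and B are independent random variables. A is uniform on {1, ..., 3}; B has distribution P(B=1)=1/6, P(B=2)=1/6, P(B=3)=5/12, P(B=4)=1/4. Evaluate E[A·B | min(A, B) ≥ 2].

31/4

P(min(A, B) ≥ 2) = 5/9.
Summing AB·P(x,y) over outcomes with min(A, B) ≥ 2 gives 155/36.
E[A·B | min(A, B) ≥ 2] = (155/36) / (5/9) = 31/4.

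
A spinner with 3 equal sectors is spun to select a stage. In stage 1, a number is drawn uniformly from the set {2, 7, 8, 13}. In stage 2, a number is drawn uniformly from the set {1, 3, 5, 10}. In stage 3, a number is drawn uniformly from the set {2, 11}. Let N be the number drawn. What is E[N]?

E[N | stage 1] = (2+7+8+13)/4 = 15/2.
E[N | stage 2] = (1+3+5+10)/4 = 19/4.
E[N | stage 3] = (2+11)/2 = 13/2.
E[N] = (1/3)·(15/2) + (1/3)·(19/4) + (1/3)·(13/2) = 25/4.

25/4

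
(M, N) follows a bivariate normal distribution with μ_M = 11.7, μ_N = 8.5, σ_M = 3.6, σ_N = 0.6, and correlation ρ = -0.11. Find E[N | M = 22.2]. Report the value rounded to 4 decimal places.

8.3075

E[N | M=x] = μ_N + ρ(σ_N/σ_M)(x − μ_M) for jointly normal variables.
E[N | M=22.2] = 8.5 + (-0.11)·(0.6/3.6)·(22.2 − (11.7)) = 8.5 + (-0.018333)·(10.5) = 8.3075.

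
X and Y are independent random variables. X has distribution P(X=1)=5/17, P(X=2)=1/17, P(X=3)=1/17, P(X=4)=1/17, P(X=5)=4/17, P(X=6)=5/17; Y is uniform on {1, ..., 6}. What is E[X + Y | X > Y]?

P(X > Y) = 47/102.
Summing (X+Y)·P(x,y) over outcomes with X > Y gives 125/34.
E[X + Y | X > Y] = (125/34) / (47/102) = 375/47.

375/47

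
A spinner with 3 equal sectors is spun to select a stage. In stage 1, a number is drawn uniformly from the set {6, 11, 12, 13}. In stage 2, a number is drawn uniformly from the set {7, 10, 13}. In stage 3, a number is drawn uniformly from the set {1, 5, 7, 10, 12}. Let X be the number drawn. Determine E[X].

E[X | stage 1] = (6+11+12+13)/4 = 21/2.
E[X | stage 2] = (7+10+13)/3 = 10.
E[X | stage 3] = (1+5+7+10+12)/5 = 7.
By the law of total expectation,
E[X] = (1/3)·(21/2) + (1/3)·(10) + (1/3)·(7) = 55/6.

55/6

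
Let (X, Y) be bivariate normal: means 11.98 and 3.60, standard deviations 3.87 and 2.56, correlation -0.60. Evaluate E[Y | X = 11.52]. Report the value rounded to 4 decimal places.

For a bivariate normal, E[Y | X=x] = μ_Y + ρ·(σ_Y/σ_X)·(x − μ_X).
E[Y | X=11.52] = 3.60 + (-0.60)·(2.56/3.87)·(11.52 − (11.98)) = 3.60 + (-0.3969)·(-0.46) = 3.7826.

3.7826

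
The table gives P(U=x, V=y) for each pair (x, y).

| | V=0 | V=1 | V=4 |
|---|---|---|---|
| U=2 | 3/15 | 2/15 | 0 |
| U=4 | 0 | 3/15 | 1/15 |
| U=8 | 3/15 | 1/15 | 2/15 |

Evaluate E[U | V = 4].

20/3

P(V = 4) = 1/5.
Σ U·P over the event = 4·(1/15) + 8·(2/15) = 4/3.
E[U | V = 4] = (4/3) / (1/5) = 20/3.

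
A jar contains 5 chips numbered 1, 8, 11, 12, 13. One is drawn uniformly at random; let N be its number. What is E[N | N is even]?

10

P(N is even) = 2/5.
Σ over the event: 8·1/5 + 12·1/5 = 4.
E[N | N is even] = (4) / (2/5) = 10.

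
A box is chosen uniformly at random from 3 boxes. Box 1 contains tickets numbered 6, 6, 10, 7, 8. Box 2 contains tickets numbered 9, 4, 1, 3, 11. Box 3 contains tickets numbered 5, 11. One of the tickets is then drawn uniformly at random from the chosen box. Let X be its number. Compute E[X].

7

E[X | box 1] = (6+6+10+7+8)/5 = 37/5.
E[X | box 2] = (9+4+1+3+11)/5 = 28/5.
E[X | box 3] = (5+11)/2 = 8.
By the law of total expectation,
E[X] = (1/3)·(37/5) + (1/3)·(28/5) + (1/3)·(8) = 7.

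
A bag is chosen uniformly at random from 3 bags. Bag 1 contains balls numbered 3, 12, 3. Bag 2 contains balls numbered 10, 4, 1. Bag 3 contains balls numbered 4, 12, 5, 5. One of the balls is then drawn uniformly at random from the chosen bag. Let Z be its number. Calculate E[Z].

E[Z | bag 1] = (3+12+3)/3 = 6.
E[Z | bag 2] = (10+4+1)/3 = 5.
E[Z | bag 3] = (4+12+5+5)/4 = 13/2.
E[Z] = (1/3)·(6) + (1/3)·(5) + (1/3)·(13/2) = 35/6.

35/6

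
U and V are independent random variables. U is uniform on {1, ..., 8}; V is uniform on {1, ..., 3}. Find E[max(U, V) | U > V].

P(U > V) = 3/4.
Summing max(U,V)·P(x,y) over outcomes with U > V gives 49/12.
E[max(U, V) | U > V] = (49/12) / (3/4) = 49/9.

49/9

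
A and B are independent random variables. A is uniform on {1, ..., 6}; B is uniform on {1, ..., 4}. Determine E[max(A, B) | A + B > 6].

P(A + B > 6) = 5/12.
Summing max(A,B)·P(x,y) over outcomes with A + B > 6 gives 17/8.
E[max(A, B) | A + B > 6] = (17/8) / (5/12) = 51/10.

51/10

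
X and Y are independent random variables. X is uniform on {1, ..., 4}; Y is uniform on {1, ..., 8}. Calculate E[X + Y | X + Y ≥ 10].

32/3

P(X + Y ≥ 10) = 3/16.
Summing (X+Y)·P(x,y) over outcomes with X + Y ≥ 10 gives 2.
E[X + Y | X + Y ≥ 10] = (2) / (3/16) = 32/3.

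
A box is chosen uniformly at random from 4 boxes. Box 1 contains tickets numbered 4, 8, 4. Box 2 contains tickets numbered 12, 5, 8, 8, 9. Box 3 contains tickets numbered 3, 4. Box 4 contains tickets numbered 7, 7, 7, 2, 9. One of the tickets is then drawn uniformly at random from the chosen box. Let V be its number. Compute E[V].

E[V | box 1] = (4+8+4)/3 = 16/3.
E[V | box 2] = (12+5+8+8+9)/5 = 42/5.
E[V | box 3] = (3+4)/2 = 7/2.
E[V | box 4] = (7+7+7+2+9)/5 = 32/5.
E[V] = (1/4)·(16/3) + (1/4)·(42/5) + (1/4)·(7/2) + (1/4)·(32/5) = 709/120.

709/120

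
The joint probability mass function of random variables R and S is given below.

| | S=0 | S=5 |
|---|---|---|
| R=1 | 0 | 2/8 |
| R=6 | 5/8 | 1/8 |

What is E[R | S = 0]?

P(S = 0) = 5/8.
Σ R·P over the event = 6·(5/8) = 15/4.
E[R | S = 0] = (15/4) / (5/8) = 6.

6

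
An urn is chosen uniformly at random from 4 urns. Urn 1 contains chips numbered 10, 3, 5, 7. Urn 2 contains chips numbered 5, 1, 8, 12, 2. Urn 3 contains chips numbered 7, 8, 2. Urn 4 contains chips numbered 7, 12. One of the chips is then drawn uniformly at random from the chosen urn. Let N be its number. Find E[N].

1621/240

E[N | urn 1] = (10+3+5+7)/4 = 25/4.
E[N | urn 2] = (5+1+8+12+2)/5 = 28/5.
E[N | urn 3] = (7+8+2)/3 = 17/3.
E[N | urn 4] = (7+12)/2 = 19/2.
E[N] = (1/4)·(25/4) + (1/4)·(28/5) + (1/4)·(17/3) + (1/4)·(19/2) = 1621/240.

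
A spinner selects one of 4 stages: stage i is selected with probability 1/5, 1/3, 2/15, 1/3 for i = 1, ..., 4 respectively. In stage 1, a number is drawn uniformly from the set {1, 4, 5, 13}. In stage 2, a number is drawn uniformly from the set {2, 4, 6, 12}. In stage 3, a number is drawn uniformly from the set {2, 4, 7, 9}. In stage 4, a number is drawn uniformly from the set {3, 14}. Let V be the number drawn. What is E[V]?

403/60

E[V | stage 1] = (1+4+5+13)/4 = 23/4.
E[V | stage 2] = (2+4+6+12)/4 = 6.
E[V | stage 3] = (2+4+7+9)/4 = 11/2.
E[V | stage 4] = (3+14)/2 = 17/2.
By the law of total expectation,
E[V] = (1/5)·(23/4) + (1/3)·(6) + (2/15)·(11/2) + (1/3)·(17/2) = 403/60.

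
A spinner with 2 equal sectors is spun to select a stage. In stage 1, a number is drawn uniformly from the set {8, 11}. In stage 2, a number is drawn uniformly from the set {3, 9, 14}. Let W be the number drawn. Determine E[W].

109/12

E[W | stage 1] = (8+11)/2 = 19/2.
E[W | stage 2] = (3+9+14)/3 = 26/3.
E[W] = (1/2)·(19/2) + (1/2)·(26/3) = 109/12.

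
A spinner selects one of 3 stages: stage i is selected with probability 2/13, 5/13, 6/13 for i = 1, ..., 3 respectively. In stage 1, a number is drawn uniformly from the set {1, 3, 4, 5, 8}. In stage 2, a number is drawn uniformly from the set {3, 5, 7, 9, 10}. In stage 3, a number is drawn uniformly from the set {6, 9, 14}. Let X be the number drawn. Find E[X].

E[X | stage 1] = (1+3+4+5+8)/5 = 21/5.
E[X | stage 2] = (3+5+7+9+10)/5 = 34/5.
E[X | stage 3] = (6+9+14)/3 = 29/3.
E[X] = (2/13)·(21/5) + (5/13)·(34/5) + (6/13)·(29/3) = 502/65.

502/65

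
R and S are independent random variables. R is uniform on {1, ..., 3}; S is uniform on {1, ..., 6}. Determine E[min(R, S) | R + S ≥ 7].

Outcomes with R + S ≥ 7: (1,6), (2,5), (2,6), (3,4), (3,5), (3,6), each with probability 1/18.
E[min(R, S) | R + S ≥ 7] = (1 + 2 + 2 + 3 + 3 + 3) / 6 = 7/3.

7/3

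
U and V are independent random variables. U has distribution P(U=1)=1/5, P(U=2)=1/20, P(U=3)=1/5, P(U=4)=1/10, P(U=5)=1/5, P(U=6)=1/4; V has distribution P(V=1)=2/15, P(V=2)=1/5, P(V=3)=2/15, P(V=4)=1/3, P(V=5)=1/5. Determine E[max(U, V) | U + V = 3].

2

P(U + V = 3) = 7/150.
Summing max(U,V)·P(x,y) over outcomes with U + V = 3 gives 7/75.
E[max(U, V) | U + V = 3] = (7/75) / (7/150) = 2.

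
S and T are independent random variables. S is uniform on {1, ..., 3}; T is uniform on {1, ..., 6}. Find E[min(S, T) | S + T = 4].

P(S + T = 4) = 1/6.
Summing min(S,T)·P(x,y) over outcomes with S + T = 4 gives 2/9.
E[min(S, T) | S + T = 4] = (2/9) / (1/6) = 4/3.

4/3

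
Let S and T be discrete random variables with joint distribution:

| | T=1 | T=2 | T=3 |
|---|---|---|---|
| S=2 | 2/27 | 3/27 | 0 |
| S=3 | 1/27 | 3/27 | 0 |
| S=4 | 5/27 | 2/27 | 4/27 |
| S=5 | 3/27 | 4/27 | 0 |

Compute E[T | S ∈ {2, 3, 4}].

9/5

P(S ∈ {2, 3, 4}) = 20/27.
Σ T·P over the event = 1·(2/27) + 2·(3/27) + 1·(1/27) + 2·(3/27) + 1·(5/27) + 2·(2/27) + 3·(4/27) = 4/3.
E[T | S ∈ {2, 3, 4}] = (4/3) / (20/27) = 9/5.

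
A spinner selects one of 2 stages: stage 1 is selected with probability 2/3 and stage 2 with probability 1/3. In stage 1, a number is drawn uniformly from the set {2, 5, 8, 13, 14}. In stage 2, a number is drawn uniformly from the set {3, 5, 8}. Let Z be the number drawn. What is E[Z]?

E[Z | stage 1] = (2+5+8+13+14)/5 = 42/5.
E[Z | stage 2] = (3+5+8)/3 = 16/3.
E[Z] = (2/3)·(42/5) + (1/3)·(16/3) = 332/45.

332/45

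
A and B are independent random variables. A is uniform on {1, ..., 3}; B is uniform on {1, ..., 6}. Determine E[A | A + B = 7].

2

Outcomes with A + B = 7: (1,6), (2,5), (3,4), each with probability 1/18.
E[A | A + B = 7] = (1 + 2 + 3) / 3 = 2.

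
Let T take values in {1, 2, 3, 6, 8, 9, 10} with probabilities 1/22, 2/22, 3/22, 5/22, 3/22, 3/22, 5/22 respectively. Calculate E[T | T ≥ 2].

48/7

P(T ≥ 2) = 21/22.
Σ over the event: 2·1/11 + 3·3/22 + 6·5/22 + 8·3/22 + 9·3/22 + 10·5/22 = 72/11.
E[T | T ≥ 2] = (72/11) / (21/22) = 48/7.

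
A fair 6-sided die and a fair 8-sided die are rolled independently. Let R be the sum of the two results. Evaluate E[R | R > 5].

P(R > 5) = 19/24.
E[R | R > 5] = (43/6) / (19/24) = 172/19.

172/19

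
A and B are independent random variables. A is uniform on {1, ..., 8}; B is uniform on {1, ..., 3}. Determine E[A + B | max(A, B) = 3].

P(max(A, B) = 3) = 5/24.
Summing (A+B)·P(x,y) over outcomes with max(A, B) = 3 gives 1.
E[A + B | max(A, B) = 3] = (1) / (5/24) = 24/5.

24/5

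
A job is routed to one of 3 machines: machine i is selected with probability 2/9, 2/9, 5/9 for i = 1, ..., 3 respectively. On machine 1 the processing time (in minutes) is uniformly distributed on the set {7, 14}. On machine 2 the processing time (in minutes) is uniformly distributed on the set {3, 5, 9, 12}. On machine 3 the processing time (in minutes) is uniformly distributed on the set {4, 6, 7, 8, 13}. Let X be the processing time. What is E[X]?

49/6

E[X | machine 1] = (7+14)/2 = 21/2.
E[X | machine 2] = (3+5+9+12)/4 = 29/4.
E[X | machine 3] = (4+6+7+8+13)/5 = 38/5.
By the law of total expectation,
E[X] = (2/9)·(21/2) + (2/9)·(29/4) + (5/9)·(38/5) = 49/6.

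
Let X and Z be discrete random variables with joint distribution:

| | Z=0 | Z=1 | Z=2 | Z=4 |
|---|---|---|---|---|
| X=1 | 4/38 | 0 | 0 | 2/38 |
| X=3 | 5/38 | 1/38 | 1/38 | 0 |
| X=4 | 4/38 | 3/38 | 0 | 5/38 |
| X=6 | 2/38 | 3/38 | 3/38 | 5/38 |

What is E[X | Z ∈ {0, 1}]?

40/11

P(Z ∈ {0, 1}) = 11/19.
Summing X·P(X=x,Z=y) over the conditioning event gives 40/19.
E[X | Z ∈ {0, 1}] = (40/19) / (11/19) = 40/11.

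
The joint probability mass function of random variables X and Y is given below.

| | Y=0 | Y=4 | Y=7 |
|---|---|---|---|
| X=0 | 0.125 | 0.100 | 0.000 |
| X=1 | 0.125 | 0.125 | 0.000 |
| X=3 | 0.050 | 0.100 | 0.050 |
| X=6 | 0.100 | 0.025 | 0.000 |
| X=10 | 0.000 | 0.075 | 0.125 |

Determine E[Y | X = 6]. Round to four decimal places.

P(X = 6) = 0.125.
Σ Y·P over the event = 0·(0.100) + 4·(0.025) = 0.100.
E[Y | X = 6] = (0.100) / (0.125) = 0.8000.

0.8000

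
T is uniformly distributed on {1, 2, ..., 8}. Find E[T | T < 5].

Given T < 5, T is equally likely to be any of {1, 2, 3, 4}.
E[T | T < 5] = (1 + 2 + 3 + 4) / 4 = 5/2.

5/2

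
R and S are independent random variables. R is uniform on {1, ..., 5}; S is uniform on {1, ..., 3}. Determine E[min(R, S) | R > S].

16/9

Outcomes with R > S: (2,1), (3,1), (3,2), (4,1), (4,2), (4,3), (5,1), (5,2), (5,3), each with probability 1/15.
E[min(R, S) | R > S] = (1 + 1 + 2 + 1 + 2 + 3 + 1 + 2 + 3) / 9 = 16/9.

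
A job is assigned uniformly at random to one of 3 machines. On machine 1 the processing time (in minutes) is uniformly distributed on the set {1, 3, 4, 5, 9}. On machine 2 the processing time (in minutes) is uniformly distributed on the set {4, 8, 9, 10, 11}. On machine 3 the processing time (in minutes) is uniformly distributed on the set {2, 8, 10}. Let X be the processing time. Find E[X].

E[X | machine 1] = (1+3+4+5+9)/5 = 22/5.
E[X | machine 2] = (4+8+9+10+11)/5 = 42/5.
E[X | machine 3] = (2+8+10)/3 = 20/3.
E[X] = (1/3)·(22/5) + (1/3)·(42/5) + (1/3)·(20/3) = 292/45.

292/45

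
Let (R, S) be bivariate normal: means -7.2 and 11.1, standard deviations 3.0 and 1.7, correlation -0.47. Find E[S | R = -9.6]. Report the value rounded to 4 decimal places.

For a bivariate normal, E[S | R=x] = μ_S + ρ·(σ_S/σ_R)·(x − μ_R).
E[S | R=-9.6] = 11.1 + (-0.47)·(1.7/3.0)·(-9.6 − (-7.2)) = 11.1 + (-0.26633)·(-2.4) = 11.7392.

11.7392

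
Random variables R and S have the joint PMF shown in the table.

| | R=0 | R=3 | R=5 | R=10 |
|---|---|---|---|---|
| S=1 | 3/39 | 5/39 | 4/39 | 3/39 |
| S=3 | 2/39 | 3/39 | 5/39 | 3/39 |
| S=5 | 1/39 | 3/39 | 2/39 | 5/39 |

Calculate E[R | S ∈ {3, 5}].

P(S ∈ {3, 5}) = 8/13.
Σ R·P over the event = 0·(2/39) + 0·(1/39) + 3·(3/39) + 3·(3/39) + 5·(5/39) + 5·(2/39) + 10·(3/39) + 10·(5/39) = 133/39.
E[R | S ∈ {3, 5}] = (133/39) / (8/13) = 133/24.

133/24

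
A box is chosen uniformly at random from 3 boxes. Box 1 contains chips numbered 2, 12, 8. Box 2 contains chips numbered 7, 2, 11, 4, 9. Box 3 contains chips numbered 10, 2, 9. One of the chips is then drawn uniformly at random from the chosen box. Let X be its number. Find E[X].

E[X | box 1] = (2+12+8)/3 = 22/3.
E[X | box 2] = (7+2+11+4+9)/5 = 33/5.
E[X | box 3] = (10+2+9)/3 = 7.
E[X] = (1/3)·(22/3) + (1/3)·(33/5) + (1/3)·(7) = 314/45.

314/45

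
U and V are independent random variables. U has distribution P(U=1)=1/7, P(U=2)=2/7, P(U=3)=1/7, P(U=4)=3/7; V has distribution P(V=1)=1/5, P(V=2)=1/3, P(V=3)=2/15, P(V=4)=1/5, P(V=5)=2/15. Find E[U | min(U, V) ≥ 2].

P(min(U, V) ≥ 2) = 24/35.
Summing U·P(x,y) over outcomes with min(U, V) ≥ 2 gives 76/35.
E[U | min(U, V) ≥ 2] = (76/35) / (24/35) = 19/6.

19/6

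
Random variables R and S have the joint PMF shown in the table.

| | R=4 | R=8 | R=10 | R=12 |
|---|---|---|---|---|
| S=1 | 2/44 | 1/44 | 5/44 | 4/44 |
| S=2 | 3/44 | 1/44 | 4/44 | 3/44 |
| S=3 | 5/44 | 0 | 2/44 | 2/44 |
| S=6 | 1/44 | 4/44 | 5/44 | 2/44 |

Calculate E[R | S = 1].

19/2

P(S = 1) = 3/11.
Σ R·P over the event = 4·(2/44) + 8·(1/44) + 10·(5/44) + 12·(4/44) = 57/22.
E[R | S = 1] = (57/22) / (3/11) = 19/2.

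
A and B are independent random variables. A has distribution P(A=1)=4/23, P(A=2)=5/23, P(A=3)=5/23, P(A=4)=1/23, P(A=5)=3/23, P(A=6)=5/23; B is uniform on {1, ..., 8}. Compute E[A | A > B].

P(A > B) = 55/184.
Summing A·P(x,y) over outcomes with A > B gives 131/92.
E[A | A > B] = (131/92) / (55/184) = 262/55.

262/55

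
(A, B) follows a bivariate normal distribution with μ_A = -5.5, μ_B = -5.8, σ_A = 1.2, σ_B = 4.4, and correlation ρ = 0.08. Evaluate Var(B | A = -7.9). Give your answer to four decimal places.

The conditional variance in a bivariate normal is σ_B²(1 − ρ²), independent of x.
Var(B | A=-7.9) = (4.4)²·(1 − (0.08)²) = 19.36·0.9936 = 19.2361.

19.2361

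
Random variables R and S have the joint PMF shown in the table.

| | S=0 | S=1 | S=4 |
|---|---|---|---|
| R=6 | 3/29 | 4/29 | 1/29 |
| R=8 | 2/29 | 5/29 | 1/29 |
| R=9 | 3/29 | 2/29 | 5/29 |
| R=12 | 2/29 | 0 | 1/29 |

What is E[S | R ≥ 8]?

P(R ≥ 8) = 21/29.
Σ S·P over the event = 0·(2/29) + 1·(5/29) + 4·(1/29) + 0·(3/29) + 1·(2/29) + 4·(5/29) + 0·(2/29) + 4·(1/29) = 35/29.
E[S | R ≥ 8] = (35/29) / (21/29) = 5/3.

5/3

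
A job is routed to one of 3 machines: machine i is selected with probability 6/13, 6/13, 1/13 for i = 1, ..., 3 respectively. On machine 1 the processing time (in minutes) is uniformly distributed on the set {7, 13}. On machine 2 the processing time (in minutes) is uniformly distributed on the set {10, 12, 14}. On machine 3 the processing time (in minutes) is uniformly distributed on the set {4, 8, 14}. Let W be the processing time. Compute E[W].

E[W | machine 1] = (7+13)/2 = 10.
E[W | machine 2] = (10+12+14)/3 = 12.
E[W | machine 3] = (4+8+14)/3 = 26/3.
By the law of total expectation,
E[W] = (6/13)·(10) + (6/13)·(12) + (1/13)·(26/3) = 422/39.

422/39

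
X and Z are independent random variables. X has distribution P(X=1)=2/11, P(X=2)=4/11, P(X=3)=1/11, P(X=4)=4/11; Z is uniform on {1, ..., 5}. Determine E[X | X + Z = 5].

P(X + Z = 5) = 1/5.
Summing X·P(x,y) over outcomes with X + Z = 5 gives 29/55.
E[X | X + Z = 5] = (29/55) / (1/5) = 29/11.

29/11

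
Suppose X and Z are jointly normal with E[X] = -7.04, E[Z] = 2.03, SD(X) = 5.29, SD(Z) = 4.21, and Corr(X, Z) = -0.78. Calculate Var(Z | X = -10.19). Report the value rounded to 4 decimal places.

For a bivariate normal, Var(Z | X=x) = σ_Z²(1 − ρ²).
Var(Z | X=-10.19) = (4.21)²·(1 − (-0.78)²) = 17.7241·0.3916 = 6.9408.

6.9408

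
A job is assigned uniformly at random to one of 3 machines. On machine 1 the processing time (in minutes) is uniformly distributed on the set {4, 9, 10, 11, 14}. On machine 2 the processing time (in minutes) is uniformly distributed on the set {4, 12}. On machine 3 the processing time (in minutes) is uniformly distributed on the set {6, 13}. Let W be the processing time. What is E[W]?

E[W | machine 1] = (4+9+10+11+14)/5 = 48/5.
E[W | machine 2] = (4+12)/2 = 8.
E[W | machine 3] = (6+13)/2 = 19/2.
E[W] = (1/3)·(48/5) + (1/3)·(8) + (1/3)·(19/2) = 271/30.

271/30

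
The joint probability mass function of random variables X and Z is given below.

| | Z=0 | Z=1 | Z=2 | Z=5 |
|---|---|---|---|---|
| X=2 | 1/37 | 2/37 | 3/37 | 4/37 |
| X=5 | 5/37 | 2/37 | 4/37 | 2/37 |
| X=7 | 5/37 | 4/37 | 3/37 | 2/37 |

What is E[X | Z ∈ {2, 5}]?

P(Z ∈ {2, 5}) = 18/37.
Σ X·P over the event = 2·(3/37) + 2·(4/37) + 5·(4/37) + 5·(2/37) + 7·(3/37) + 7·(2/37) = 79/37.
E[X | Z ∈ {2, 5}] = (79/37) / (18/37) = 79/18.

79/18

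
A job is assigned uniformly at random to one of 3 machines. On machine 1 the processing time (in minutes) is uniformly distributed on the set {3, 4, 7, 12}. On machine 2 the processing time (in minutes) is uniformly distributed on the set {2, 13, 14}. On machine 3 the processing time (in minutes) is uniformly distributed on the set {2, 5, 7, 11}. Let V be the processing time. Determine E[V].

269/36

E[V | machine 1] = (3+4+7+12)/4 = 13/2.
E[V | machine 2] = (2+13+14)/3 = 29/3.
E[V | machine 3] = (2+5+7+11)/4 = 25/4.
By the law of total expectation,
E[V] = (1/3)·(13/2) + (1/3)·(29/3) + (1/3)·(25/4) = 269/36.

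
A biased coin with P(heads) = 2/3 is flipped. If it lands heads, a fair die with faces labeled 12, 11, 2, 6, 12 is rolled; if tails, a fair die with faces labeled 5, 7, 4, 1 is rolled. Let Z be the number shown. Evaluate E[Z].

143/20

E[Z | heads] = (12+11+2+6+12)/5 = 43/5.
E[Z | tails] = (5+7+4+1)/4 = 17/4.
By the law of total expectation,
E[Z] = (2/3)·(43/5) + (1/3)·(17/4) = 143/20.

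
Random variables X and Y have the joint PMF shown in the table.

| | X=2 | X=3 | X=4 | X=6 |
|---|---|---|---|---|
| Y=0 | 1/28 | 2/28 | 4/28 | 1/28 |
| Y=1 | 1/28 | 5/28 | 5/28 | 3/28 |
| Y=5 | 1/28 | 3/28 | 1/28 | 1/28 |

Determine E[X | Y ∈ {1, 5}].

19/5

P(Y ∈ {1, 5}) = 5/7.
Σ X·P over the event = 2·(1/28) + 2·(1/28) + 3·(5/28) + 3·(3/28) + 4·(5/28) + 4·(1/28) + 6·(3/28) + 6·(1/28) = 19/7.
E[X | Y ∈ {1, 5}] = (19/7) / (5/7) = 19/5.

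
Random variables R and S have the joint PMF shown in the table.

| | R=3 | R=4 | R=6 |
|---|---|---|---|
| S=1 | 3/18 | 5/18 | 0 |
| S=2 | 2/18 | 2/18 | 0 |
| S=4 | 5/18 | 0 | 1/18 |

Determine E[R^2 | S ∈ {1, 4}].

94/7

P(S ∈ {1, 4}) = 7/9.
Σ R^2·P over the event = 9·(3/18) + 9·(5/18) + 16·(5/18) + 36·(1/18) = 94/9.
E[R^2 | S ∈ {1, 4}] = (94/9) / (7/9) = 94/7.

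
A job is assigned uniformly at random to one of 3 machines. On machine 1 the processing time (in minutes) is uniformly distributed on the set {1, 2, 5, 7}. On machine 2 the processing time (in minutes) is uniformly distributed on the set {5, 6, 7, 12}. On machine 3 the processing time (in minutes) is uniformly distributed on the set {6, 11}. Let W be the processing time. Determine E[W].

E[W | machine 1] = (1+2+5+7)/4 = 15/4.
E[W | machine 2] = (5+6+7+12)/4 = 15/2.
E[W | machine 3] = (6+11)/2 = 17/2.
E[W] = (1/3)·(15/4) + (1/3)·(15/2) + (1/3)·(17/2) = 79/12.

79/12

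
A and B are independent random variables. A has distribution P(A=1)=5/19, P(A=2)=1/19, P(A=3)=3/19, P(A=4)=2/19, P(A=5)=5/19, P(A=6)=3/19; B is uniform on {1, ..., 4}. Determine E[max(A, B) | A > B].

24/5

P(A > B) = 45/76.
Summing max(A,B)·P(x,y) over outcomes with A > B gives 54/19.
E[max(A, B) | A > B] = (54/19) / (45/76) = 24/5.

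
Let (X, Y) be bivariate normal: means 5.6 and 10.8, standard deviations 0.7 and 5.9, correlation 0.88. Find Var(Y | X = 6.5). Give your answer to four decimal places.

Var(Y | X=x) = (1 − ρ²)·σ_Y².
Var(Y | X=6.5) = (5.9)²·(1 − (0.88)²) = 34.81·0.2256 = 7.8531.

7.8531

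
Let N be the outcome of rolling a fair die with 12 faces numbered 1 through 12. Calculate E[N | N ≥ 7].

19/2

Given N ≥ 7, N is equally likely to be any of {7, 8, 9, 10, 11, 12}.
E[N | N ≥ 7] = (7 + 8 + 9 + 10 + 11 + 12) / 6 = 19/2.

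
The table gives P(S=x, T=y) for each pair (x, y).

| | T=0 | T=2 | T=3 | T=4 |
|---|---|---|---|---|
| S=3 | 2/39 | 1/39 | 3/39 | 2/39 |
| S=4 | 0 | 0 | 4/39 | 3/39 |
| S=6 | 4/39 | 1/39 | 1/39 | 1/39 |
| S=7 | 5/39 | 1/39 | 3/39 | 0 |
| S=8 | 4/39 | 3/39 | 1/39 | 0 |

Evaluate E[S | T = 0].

97/15

P(T = 0) = 5/13.
Σ S·P over the event = 3·(2/39) + 6·(4/39) + 7·(5/39) + 8·(4/39) = 97/39.
E[S | T = 0] = (97/39) / (5/13) = 97/15.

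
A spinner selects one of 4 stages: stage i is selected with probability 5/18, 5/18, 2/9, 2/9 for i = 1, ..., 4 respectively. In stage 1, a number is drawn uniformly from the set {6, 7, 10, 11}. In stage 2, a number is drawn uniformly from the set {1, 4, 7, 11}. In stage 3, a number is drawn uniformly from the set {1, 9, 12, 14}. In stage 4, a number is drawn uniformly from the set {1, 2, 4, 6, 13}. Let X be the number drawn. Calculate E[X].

2561/360

E[X | stage 1] = (6+7+10+11)/4 = 17/2.
E[X | stage 2] = (1+4+7+11)/4 = 23/4.
E[X | stage 3] = (1+9+12+14)/4 = 9.
E[X | stage 4] = (1+2+4+6+13)/5 = 26/5.
By the law of total expectation,
E[X] = (5/18)·(17/2) + (5/18)·(23/4) + (2/9)·(9) + (2/9)·(26/5) = 2561/360.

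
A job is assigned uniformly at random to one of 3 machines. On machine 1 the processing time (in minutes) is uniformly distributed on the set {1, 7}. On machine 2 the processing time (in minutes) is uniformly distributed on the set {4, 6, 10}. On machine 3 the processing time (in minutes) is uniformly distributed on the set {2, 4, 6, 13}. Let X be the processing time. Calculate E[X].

E[X | machine 1] = (1+7)/2 = 4.
E[X | machine 2] = (4+6+10)/3 = 20/3.
E[X | machine 3] = (2+4+6+13)/4 = 25/4.
By the law of total expectation,
E[X] = (1/3)·(4) + (1/3)·(20/3) + (1/3)·(25/4) = 203/36.

203/36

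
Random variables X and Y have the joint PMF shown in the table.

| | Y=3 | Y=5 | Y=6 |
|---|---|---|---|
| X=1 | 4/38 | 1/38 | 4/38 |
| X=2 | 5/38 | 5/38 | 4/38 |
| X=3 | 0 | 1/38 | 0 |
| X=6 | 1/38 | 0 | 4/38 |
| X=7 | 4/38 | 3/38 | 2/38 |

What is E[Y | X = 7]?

P(X = 7) = 9/38.
Σ Y·P over the event = 3·(4/38) + 5·(3/38) + 6·(2/38) = 39/38.
E[Y | X = 7] = (39/38) / (9/38) = 13/3.

13/3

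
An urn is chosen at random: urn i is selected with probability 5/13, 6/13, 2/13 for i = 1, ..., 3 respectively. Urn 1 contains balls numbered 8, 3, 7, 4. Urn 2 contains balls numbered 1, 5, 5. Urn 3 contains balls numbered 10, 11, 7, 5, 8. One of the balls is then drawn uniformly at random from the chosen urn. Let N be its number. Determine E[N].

659/130

E[N | urn 1] = (8+3+7+4)/4 = 11/2.
E[N | urn 2] = (1+5+5)/3 = 11/3.
E[N | urn 3] = (10+11+7+5+8)/5 = 41/5.
E[N] = (5/13)·(11/2) + (6/13)·(11/3) + (2/13)·(41/5) = 659/130.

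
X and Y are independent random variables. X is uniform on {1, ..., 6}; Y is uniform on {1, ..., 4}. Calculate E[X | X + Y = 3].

3/2

Outcomes with X + Y = 3: (1,2), (2,1), each with probability 1/24.
E[X | X + Y = 3] = (1 + 2) / 2 = 3/2.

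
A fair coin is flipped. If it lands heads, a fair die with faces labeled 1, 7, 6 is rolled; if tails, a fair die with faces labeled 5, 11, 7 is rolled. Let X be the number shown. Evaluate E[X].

E[X | heads] = (1+7+6)/3 = 14/3.
E[X | tails] = (5+11+7)/3 = 23/3.
E[X] = (1/2)·(14/3) + (1/2)·(23/3) = 37/6.

37/6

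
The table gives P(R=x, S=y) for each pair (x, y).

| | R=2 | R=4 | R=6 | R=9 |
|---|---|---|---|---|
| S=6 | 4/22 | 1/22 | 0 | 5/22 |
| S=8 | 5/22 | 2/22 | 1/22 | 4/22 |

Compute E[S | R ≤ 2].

64/9

P(R ≤ 2) = 9/22.
Σ S·P over the event = 6·(4/22) + 8·(5/22) = 32/11.
E[S | R ≤ 2] = (32/11) / (9/22) = 64/9.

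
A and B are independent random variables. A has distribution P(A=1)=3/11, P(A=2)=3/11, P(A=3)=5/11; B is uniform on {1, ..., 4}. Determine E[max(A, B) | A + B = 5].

36/11

P(A + B = 5) = 1/4.
Summing max(A,B)·P(x,y) over outcomes with A + B = 5 gives 9/11.
E[max(A, B) | A + B = 5] = (9/11) / (1/4) = 36/11.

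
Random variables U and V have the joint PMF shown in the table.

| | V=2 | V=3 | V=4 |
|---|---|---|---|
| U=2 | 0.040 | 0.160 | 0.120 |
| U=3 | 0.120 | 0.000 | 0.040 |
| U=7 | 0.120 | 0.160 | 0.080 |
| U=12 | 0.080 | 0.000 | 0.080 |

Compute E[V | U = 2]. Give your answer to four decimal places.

P(U = 2) = 0.320.
Σ V·P over the event = 2·(0.040) + 3·(0.160) + 4·(0.120) = 1.040.
E[V | U = 2] = (1.040) / (0.320) = 3.2500.

3.2500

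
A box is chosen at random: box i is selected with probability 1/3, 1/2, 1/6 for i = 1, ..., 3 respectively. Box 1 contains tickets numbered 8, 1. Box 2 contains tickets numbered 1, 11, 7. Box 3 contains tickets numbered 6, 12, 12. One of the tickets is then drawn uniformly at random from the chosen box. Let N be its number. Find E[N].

E[N | box 1] = (8+1)/2 = 9/2.
E[N | box 2] = (1+11+7)/3 = 19/3.
E[N | box 3] = (6+12+12)/3 = 10.
E[N] = (1/3)·(9/2) + (1/2)·(19/3) + (1/6)·(10) = 19/3.

19/3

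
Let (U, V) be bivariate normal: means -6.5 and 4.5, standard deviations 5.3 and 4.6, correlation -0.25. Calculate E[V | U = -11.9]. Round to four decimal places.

The regression of V on U has slope ρ·σ_V/σ_U and passes through (μ_U, μ_V).
E[V | U=-11.9] = 4.5 + (-0.25)·(4.6/5.3)·(-11.9 − (-6.5)) = 4.5 + (-0.21698)·(-5.4) = 5.6717.

5.6717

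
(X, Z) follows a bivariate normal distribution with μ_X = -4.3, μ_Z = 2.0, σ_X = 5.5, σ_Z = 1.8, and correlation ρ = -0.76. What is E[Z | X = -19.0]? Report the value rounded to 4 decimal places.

E[Z | X=x] = μ_Z + ρ(σ_Z/σ_X)(x − μ_X) for jointly normal variables.
E[Z | X=-19.0] = 2.0 + (-0.76)·(1.8/5.5)·(-19.0 − (-4.3)) = 2.0 + (-0.24873)·(-14.7) = 5.6563.

5.6563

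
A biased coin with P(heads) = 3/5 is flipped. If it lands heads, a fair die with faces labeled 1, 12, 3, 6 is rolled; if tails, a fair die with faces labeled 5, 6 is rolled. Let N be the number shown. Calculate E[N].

11/2

E[N | heads] = (1+12+3+6)/4 = 11/2.
E[N | tails] = (5+6)/2 = 11/2.
By the law of total expectation,
E[N] = (3/5)·(11/2) + (2/5)·(11/2) = 11/2.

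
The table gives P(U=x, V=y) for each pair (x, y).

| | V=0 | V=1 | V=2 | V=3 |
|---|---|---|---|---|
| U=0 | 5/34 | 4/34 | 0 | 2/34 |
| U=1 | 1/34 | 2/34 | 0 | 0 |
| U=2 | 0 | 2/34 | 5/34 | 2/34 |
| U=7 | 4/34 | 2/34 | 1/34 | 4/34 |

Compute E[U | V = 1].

2

P(V = 1) = 5/17.
Σ U·P over the event = 0·(4/34) + 1·(2/34) + 2·(2/34) + 7·(2/34) = 10/17.
E[U | V = 1] = (10/17) / (5/17) = 2.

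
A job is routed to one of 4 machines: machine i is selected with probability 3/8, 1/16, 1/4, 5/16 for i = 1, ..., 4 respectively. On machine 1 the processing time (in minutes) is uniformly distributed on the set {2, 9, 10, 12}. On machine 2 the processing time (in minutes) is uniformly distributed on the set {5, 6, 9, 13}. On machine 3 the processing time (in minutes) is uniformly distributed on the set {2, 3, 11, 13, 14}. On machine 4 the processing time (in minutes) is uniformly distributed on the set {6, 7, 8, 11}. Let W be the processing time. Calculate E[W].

2643/320

E[W | machine 1] = (2+9+10+12)/4 = 33/4.
E[W | machine 2] = (5+6+9+13)/4 = 33/4.
E[W | machine 3] = (2+3+11+13+14)/5 = 43/5.
E[W | machine 4] = (6+7+8+11)/4 = 8.
By the law of total expectation,
E[W] = (3/8)·(33/4) + (1/16)·(33/4) + (1/4)·(43/5) + (5/16)·(8) = 2643/320.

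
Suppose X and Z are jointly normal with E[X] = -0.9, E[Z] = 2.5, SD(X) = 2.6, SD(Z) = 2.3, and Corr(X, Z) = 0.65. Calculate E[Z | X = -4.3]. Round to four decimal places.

The regression of Z on X has slope ρ·σ_Z/σ_X and passes through (μ_X, μ_Z).
E[Z | X=-4.3] = 2.5 + (0.65)·(2.3/2.6)·(-4.3 − (-0.9)) = 2.5 + (0.575)·(-3.4) = 0.5450.

0.5450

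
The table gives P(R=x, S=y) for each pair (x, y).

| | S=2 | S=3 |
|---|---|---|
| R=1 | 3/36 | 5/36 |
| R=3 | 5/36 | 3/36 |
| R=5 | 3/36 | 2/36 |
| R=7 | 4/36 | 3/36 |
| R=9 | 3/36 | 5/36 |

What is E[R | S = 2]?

44/9

P(S = 2) = 1/2.
Σ R·P over the event = 1·(3/36) + 3·(5/36) + 5·(3/36) + 7·(4/36) + 9·(3/36) = 22/9.
E[R | S = 2] = (22/9) / (1/2) = 44/9.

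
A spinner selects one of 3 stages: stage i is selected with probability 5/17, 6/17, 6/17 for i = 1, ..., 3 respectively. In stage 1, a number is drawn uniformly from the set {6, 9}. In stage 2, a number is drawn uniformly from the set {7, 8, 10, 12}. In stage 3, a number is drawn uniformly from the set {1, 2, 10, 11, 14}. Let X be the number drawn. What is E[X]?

E[X | stage 1] = (6+9)/2 = 15/2.
E[X | stage 2] = (7+8+10+12)/4 = 37/4.
E[X | stage 3] = (1+2+10+11+14)/5 = 38/5.
E[X] = (5/17)·(15/2) + (6/17)·(37/4) + (6/17)·(38/5) = 693/85.

693/85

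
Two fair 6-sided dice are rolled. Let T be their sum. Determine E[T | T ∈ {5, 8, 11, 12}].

47/6

P(T ∈ {5, 8, 11, 12}) = 1/3.
Σ over the event: 5·1/9 + 8·5/36 + 11·1/18 + 12·1/36 = 47/18.
E[T | T ∈ {5, 8, 11, 12}] = (47/18) / (1/3) = 47/6.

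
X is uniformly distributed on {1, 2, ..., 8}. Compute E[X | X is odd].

4

Given X is odd, X is equally likely to be any of {1, 3, 5, 7}.
E[X | X is odd] = (1 + 3 + 5 + 7) / 4 = 4.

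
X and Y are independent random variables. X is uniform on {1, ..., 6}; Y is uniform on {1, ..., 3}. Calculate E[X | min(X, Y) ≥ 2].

4

Outcomes with min(X, Y) ≥ 2: (2,2), (2,3), (3,2), (3,3), (4,2), (4,3), (5,2), (5,3), (6,2), (6,3), each with probability 1/18.
E[X | min(X, Y) ≥ 2] = (2 + 2 + 3 + 3 + 4 + 4 + 5 + 5 + 6 + 6) / 10 = 4.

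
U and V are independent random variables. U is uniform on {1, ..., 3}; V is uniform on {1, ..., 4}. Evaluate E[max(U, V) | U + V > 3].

29/9

Outcomes with U + V > 3: (1,3), (1,4), (2,2), (2,3), (2,4), (3,1), (3,2), (3,3), (3,4), each with probability 1/12.
E[max(U, V) | U + V > 3] = (3 + 4 + 2 + 3 + 4 + 3 + 3 + 3 + 4) / 9 = 29/9.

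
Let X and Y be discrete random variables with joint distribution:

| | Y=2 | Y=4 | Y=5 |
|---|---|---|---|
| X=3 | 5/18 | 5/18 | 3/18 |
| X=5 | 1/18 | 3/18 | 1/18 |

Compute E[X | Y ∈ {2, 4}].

P(Y ∈ {2, 4}) = 7/9.
Σ X·P over the event = 3·(5/18) + 3·(5/18) + 5·(1/18) + 5·(3/18) = 25/9.
E[X | Y ∈ {2, 4}] = (25/9) / (7/9) = 25/7.

25/7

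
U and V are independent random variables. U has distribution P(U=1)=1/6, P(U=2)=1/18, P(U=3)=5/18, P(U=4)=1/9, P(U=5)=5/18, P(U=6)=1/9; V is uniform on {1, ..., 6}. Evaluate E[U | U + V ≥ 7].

P(U + V ≥ 7) = 65/108.
Summing U·P(x,y) over outcomes with U + V ≥ 7 gives 281/108.
E[U | U + V ≥ 7] = (281/108) / (65/108) = 281/65.

281/65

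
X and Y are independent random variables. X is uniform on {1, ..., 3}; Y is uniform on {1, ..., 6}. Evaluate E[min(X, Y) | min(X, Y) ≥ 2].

P(min(X, Y) ≥ 2) = 5/9.
Summing min(X,Y)·P(x,y) over outcomes with min(X, Y) ≥ 2 gives 4/3.
E[min(X, Y) | min(X, Y) ≥ 2] = (4/3) / (5/9) = 12/5.

12/5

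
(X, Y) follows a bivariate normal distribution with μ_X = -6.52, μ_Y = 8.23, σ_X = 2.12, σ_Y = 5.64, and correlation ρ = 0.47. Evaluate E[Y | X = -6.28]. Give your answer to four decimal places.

8.5301

E[Y | X=x] = μ_Y + ρ(σ_Y/σ_X)(x − μ_X) for jointly normal variables.
E[Y | X=-6.28] = 8.23 + (0.47)·(5.64/2.12)·(-6.28 − (-6.52)) = 8.23 + (1.2504)·(0.24) = 8.5301.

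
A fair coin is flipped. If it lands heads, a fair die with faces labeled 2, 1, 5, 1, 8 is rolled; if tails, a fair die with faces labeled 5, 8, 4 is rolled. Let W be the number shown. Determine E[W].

E[W | heads] = (2+1+5+1+8)/5 = 17/5.
E[W | tails] = (5+8+4)/3 = 17/3.
E[W] = (1/2)·(17/5) + (1/2)·(17/3) = 68/15.

68/15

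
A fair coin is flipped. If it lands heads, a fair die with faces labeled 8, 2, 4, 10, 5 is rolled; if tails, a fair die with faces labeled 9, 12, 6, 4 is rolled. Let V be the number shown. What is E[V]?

E[V | heads] = (8+2+4+10+5)/5 = 29/5.
E[V | tails] = (9+12+6+4)/4 = 31/4.
E[V] = (1/2)·(29/5) + (1/2)·(31/4) = 271/40.

271/40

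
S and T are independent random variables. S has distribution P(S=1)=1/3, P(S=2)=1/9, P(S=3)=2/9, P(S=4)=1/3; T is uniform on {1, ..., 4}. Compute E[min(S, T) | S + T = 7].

P(S + T = 7) = 5/36.
Summing min(S,T)·P(x,y) over outcomes with S + T = 7 gives 5/12.
E[min(S, T) | S + T = 7] = (5/12) / (5/36) = 3.

3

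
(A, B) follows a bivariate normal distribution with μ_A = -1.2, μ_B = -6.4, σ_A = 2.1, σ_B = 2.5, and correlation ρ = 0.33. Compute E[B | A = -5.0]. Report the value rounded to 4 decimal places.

-7.8929

E[B | A=x] = μ_B + ρ(σ_B/σ_A)(x − μ_A) for jointly normal variables.
E[B | A=-5.0] = -6.4 + (0.33)·(2.5/2.1)·(-5.0 − (-1.2)) = -6.4 + (0.39286)·(-3.8) = -7.8929.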